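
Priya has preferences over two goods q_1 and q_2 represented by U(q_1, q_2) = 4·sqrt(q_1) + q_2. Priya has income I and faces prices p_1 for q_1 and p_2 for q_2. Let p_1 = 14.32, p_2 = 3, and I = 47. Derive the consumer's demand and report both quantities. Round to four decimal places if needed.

Solve: √q_1 = 2·p_2/p_1, so q_1*(p_1,p_2) = (2·p_2/p_1)², and q_2* = (I − p_1·q_1*)/p_2.
Plugging in: q_1* = (2·3/14.32)² = 0.1756, q_2* = 14.8287.

q_1* = 0.1756, q_2* = 14.8287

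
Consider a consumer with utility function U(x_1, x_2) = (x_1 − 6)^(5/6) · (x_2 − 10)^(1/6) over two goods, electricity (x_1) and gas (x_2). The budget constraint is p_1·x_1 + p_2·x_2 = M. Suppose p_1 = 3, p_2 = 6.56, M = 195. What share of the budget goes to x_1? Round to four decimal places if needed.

Let x_1' = x_1−6, x_2' = x_2−10. MRS = 5·x_2'/x_1' = p_1/p_2.
After buying the subsistence bundle (6, 10), a share 5/6 of the remaining income goes to x_1: x_1* = 6 + 5/6·(M − 6p_1 − 10p_2)/p_1.
Discretionary income = 195 − 6·3 − 10·6.56 = 111.4; x_1* = 6 + 5/6·111.4/3 = 36.9444; x_2* = 10 + 1/6·111.4/6.56 = 12.8303.
Expenditure on x_1: 3·36.9444 = 110.8333; share = 0.5684.

share on x_1 = 0.5684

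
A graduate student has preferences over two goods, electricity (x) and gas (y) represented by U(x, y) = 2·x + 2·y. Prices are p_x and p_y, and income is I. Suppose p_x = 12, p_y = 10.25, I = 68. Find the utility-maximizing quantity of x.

x* = 0

Perfect substitutes: compare marginal utility per dollar. 2/p_x vs 2/p_y → 0.1667 vs 0.1951.
y gives more utility per dollar, so spend all income on y: y* = I/p_y, x* = 0.
Numerically: x* = 0, y* = 6.6341.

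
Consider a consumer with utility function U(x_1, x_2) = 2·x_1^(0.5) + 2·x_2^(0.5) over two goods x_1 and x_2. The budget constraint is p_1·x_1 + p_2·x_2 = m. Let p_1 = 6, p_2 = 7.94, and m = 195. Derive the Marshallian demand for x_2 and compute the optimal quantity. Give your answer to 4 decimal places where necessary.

x_2* = 10.5707

Substitute x_2 = (x_2/x_1)·x_1 into the budget: x_1* = m/(p_1 + p_2·(x_2/x_1)).
Numerically x_2/x_1 = 0.571033, so x_1* = 195/(6 + 7.94·0.571033) = 18.5115 and x_2* = 0.571033·18.5115 = 10.5707.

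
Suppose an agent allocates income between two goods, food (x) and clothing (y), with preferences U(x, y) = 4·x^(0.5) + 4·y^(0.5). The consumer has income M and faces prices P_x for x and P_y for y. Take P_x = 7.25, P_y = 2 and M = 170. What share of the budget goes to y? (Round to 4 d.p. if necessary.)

MU_x ∝ 4·x^(-0.5), MU_y ∝ 4·y^(-0.5), so MRS = (y/x)^(0.5) = P_x/P_y.
Solve for the ratio: y/x = [P_x/P_y]^(2).
With the ratio pinned down, the budget gives x* = M/(P_x + P_y·(y/x)) and y* = (y/x)·x*.
Numerically y/x = 13.140625, so x* = 170/(7.25 + 2·13.140625) = 5.0699 and y* = 13.140625·5.0699 = 66.6216.
Expenditure on y: 2·66.6216 = 133.2432; share = 0.7838.

share on y = 0.7838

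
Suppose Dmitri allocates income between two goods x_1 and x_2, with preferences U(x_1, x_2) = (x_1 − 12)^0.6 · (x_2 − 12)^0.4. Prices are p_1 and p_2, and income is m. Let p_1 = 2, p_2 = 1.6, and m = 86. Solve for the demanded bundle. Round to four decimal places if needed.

Substituting into the budget: x_1* = 12 + 0.6·(m − 12·p_1 − 12·p_2)/p_1, and x_2* = 12 + 0.4·(…)/p_2.
Discretionary income = 86 − 12·2 − 12·1.6 = 42.8; x_1* = 12 + 0.6·42.8/2 = 24.84; x_2* = 12 + 0.4·42.8/1.6 = 22.7.

x_1* = 24.84, x_2* = 22.7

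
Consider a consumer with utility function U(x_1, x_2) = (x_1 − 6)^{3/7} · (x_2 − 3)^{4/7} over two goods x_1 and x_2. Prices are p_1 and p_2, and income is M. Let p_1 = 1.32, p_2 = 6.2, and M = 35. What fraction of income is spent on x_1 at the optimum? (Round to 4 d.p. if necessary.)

Let x_1' = x_1−6, x_2' = x_2−3. MRS = (3/4)·x_2'/x_1' = p_1/p_2.
Substituting into the budget: x_1* = 6 + 3/7·(M − 6·p_1 − 3·p_2)/p_1, and x_2* = 3 + 4/7·(…)/p_2.
Discretionary income = 35 − 6·1.32 − 3·6.2 = 8.48; x_1* = 6 + 3/7·8.48/1.32 = 8.7532; x_2* = 3 + 4/7·8.48/6.2 = 3.7816.
Expenditure on x_1: 1.32·8.7532 = 11.5543; share = 0.3301.

share on x_1 = 0.3301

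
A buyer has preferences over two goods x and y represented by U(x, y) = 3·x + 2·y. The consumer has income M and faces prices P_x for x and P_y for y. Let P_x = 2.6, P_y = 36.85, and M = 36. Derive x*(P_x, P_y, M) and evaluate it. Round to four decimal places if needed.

Linear utility — the consumer picks whichever good has higher MU/price: 3/2.6 = 1.1538 vs 2/36.85 = 0.0543.
x gives more utility per dollar, so spend all income on x: x* = M/P_x, y* = 0.
Numerically: x* = 13.8462, y* = 0.

x* = 13.8462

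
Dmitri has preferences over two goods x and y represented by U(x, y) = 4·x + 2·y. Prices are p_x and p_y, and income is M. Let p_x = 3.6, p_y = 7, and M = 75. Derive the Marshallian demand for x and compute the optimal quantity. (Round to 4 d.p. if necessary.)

x* = 20.8333

Perfect substitutes: compare marginal utility per dollar. 4/p_x vs 2/p_y → 1.1111 vs 0.2857.
x gives more utility per dollar, so spend all income on x: x* = M/p_x, y* = 0.
Numerically: x* = 20.8333, y* = 0.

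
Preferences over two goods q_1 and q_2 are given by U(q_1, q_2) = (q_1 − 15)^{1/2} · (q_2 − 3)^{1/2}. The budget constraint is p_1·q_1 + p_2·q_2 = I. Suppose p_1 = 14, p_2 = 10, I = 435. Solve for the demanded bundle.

MRS = (q_2−3)/(q_1−15). Tangency with p_1/p_2 gives q_2−3 = (p_1/p_2)·(q_1−15).
After buying the subsistence bundle (15, 3), a share 0.5 of the remaining income goes to q_1: q_1* = 15 + 0.5·(I − 15p_1 − 3p_2)/p_1.
Discretionary income = 435 − 15·14 − 3·10 = 195; q_1* = 15 + 0.5·195/14 = 21.9643; q_2* = 3 + 0.5·195/10 = 12.75.

q_1* = 21.9643, q_2* = 12.75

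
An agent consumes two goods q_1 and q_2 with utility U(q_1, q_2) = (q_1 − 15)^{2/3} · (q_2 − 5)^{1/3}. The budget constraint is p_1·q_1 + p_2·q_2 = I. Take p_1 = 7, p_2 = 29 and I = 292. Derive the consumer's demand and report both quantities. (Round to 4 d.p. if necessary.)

MRS = 2·(q_2−5)/(q_1−15). Tangency with p_1/p_2 gives q_2−5 = (1/2)·(p_1/p_2)·(q_1−15).
Substituting into the budget: q_1* = 15 + 2/3·(I − 15·p_1 − 5·p_2)/p_1, and q_2* = 5 + 1/3·(…)/p_2.
Discretionary income = 292 − 15·7 − 5·29 = 42; q_1* = 15 + 2/3·42/7 = 19; q_2* = 5 + 1/3·42/29 = 5.4828.

q_1* = 19, q_2* = 5.4828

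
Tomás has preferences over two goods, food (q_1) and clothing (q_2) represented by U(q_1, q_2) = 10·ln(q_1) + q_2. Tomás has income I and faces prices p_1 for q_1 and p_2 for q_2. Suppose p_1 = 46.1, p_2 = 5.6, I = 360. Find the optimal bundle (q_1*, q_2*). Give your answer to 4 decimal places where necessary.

So q_1*(p_1,p_2) = 10·p_2/p_1, independent of income; and q_2* = (I − 10·p_2)/p_2.
At the given prices: q_1* = 10·5.6/46.1 = 1.2148, and q_2* = 54.2857.

q_1* = 1.2148, q_2* = 54.2857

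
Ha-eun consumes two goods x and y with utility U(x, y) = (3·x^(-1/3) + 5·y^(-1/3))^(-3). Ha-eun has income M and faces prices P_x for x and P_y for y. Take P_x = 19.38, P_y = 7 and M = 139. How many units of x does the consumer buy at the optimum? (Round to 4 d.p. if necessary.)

x* = 3.356

MRS = MU_x/MU_y = (3/5)·(y/x)^(4/3). Set equal to P_x/P_y.
Solve for the ratio: y/x = [(5/3)·P_x/P_y]^(0.75).
Substitute y = (y/x)·x into the budget: x* = M/(P_x + P_y·(y/x)).
Numerically y/x = 3.148316, so x* = 139/(19.38 + 7·3.148316) = 3.356.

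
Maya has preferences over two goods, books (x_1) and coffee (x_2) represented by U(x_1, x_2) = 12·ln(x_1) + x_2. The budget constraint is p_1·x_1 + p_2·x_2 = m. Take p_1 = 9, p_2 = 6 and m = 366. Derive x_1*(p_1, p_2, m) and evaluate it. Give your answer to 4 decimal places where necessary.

x_1* = 8

So x_1*(p_1,p_2) = 12·p_2/p_1, independent of income; and x_2* = (m − 12·p_2)/p_2.
At the given prices: x_1* = 12·6/9 = 8.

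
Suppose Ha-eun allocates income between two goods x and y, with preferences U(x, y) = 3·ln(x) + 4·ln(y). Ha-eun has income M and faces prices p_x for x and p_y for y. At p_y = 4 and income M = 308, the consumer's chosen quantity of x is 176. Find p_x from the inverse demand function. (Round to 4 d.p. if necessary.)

Tangency: MRS = (3/4)·y/x = p_x/p_y.
Rearranging, p_y·y = (4/3)·p_x·x. Substituting into the budget gives p_x·x·(1 + (4/3)) = M.
Demand: x*(p_x,p_y,M) = 3/7·M/p_x and y* = 4/7·M/p_y.
Set x* = 176 in the demand function and solve for p_x: p_x = 0.75.

p_x = 0.75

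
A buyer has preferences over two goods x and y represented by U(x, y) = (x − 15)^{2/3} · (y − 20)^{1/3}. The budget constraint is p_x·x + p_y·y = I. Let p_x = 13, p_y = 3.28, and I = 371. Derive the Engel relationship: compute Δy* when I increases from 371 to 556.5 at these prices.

Δy* = 18.8516

After buying the subsistence bundle (15, 20), a share 2/3 of the remaining income goes to x: x* = 15 + 2/3·(I − 15p_x − 20p_y)/p_x.
Discretionary income = 371 − 15·13 − 20·3.28 = 110.4; y* = 20 + 1/3·110.4/3.28 = 31.2195.
At I' = 556.5: y* = 50.0711. Change: 50.0711 − 31.2195 = 18.8516.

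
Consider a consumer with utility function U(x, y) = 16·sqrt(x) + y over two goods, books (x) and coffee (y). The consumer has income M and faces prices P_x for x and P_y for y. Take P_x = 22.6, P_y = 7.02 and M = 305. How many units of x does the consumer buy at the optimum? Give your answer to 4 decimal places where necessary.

x* = 6.175

Solve: √x = 8·P_y/P_x, so x*(P_x,P_y) = (8·P_y/P_x)², and y* = (M − P_x·x*)/P_y.
Plugging in: x* = (8·7.02/22.6)² = 6.175.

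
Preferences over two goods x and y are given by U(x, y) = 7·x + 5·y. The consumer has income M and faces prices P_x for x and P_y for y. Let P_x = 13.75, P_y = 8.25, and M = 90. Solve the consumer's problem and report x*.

y gives more utility per dollar, so spend all income on y: y* = M/P_y, x* = 0.
Numerically: x* = 0, y* = 10.9091.

x* = 0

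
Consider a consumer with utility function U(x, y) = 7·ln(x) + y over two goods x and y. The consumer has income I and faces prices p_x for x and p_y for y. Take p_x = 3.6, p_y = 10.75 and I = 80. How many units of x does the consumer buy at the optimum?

Set MRS = p_x/p_y: (7/x)/1 = p_x/p_y.
So x*(p_x,p_y) = 7·p_y/p_x, independent of income; and y* = (I − 7·p_y)/p_y.
At the given prices: x* = 7·10.75/3.6 = 20.9028.

x* = 20.9028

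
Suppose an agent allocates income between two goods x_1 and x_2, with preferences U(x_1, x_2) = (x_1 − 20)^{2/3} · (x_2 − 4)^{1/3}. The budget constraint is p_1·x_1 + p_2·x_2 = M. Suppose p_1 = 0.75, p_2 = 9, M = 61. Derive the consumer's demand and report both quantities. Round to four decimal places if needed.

x_1* = 28.8889, x_2* = 4.3704

Let x_1' = x_1−20, x_2' = x_2−4. MRS = 2·x_2'/x_1' = p_1/p_2.
After buying the subsistence bundle (20, 4), a share 2/3 of the remaining income goes to x_1: x_1* = 20 + 2/3·(M − 20p_1 − 4p_2)/p_1.
Discretionary income = 61 − 20·0.75 − 4·9 = 10; x_1* = 20 + 2/3·10/0.75 = 28.8889; x_2* = 4 + 1/3·10/9 = 4.3704.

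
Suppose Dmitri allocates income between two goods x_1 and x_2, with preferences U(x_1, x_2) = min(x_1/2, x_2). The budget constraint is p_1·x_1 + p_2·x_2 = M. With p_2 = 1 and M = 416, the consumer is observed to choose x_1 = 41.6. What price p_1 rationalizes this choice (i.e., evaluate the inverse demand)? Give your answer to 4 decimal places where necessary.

Leontief preferences: the optimum is at the kink where x_1/2 = x_2/1, i.e. x_2 = (1/2)·x_1.
Budget: p_1·x_1 + p_2·(1/2)·x_1 = M, so (2·p_1 + p_2)·x_1 = 2·M.
Demand: x_1*(p_1,p_2,M) = 2·M/(2·p_1 + p_2), x_2* = M/(2·p_1 + p_2).
Set x_1* = 41.6 in the demand function and solve for p_1: p_1 = 9.5.

p_1 = 9.5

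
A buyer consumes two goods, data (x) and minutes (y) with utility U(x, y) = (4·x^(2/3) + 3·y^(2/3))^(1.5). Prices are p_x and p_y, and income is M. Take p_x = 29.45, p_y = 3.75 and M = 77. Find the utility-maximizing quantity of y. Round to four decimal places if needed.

y* = 19.7734

MU_x ∝ 4·x^(-1/3), MU_y ∝ 3·y^(-1/3), so MRS = (4/3)·(y/x)^(1/3) = p_x/p_y.
Solve for the ratio: y/x = [(3/4)·p_x/p_y]^(3).
Substitute y = (y/x)·x into the budget: x* = M/(p_x + p_y·(y/x)).
Numerically y/x = 204.336469, so x* = 77/(29.45 + 3.75·204.336469) = 0.0968 and y* = 204.336469·0.0968 = 19.7734.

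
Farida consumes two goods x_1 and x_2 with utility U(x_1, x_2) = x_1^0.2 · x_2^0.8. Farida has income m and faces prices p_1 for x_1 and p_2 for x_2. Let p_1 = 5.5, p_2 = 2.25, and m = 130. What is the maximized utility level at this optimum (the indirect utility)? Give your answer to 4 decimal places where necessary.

MU_x_1/MU_x_2 = (0.2·x_2)/(0.8·x_1); tangency sets this equal to p_1/p_2.
Rearranging, p_2·x_2 = 4·p_1·x_1. Substituting into the budget gives p_1·x_1·(1 + 4) = m.
Demand: x_1*(p_1,p_2,m) = 0.2·m/p_1 and x_2* = 0.8·m/p_2.
At p_1=5.5, p_2=2.25, m=130: x_1* = 0.2·130/5.5 = 4.7273, x_2* = 46.2222.
Utility at the optimum: U(4.7273, 46.2222) = 29.2956.

V = 29.2956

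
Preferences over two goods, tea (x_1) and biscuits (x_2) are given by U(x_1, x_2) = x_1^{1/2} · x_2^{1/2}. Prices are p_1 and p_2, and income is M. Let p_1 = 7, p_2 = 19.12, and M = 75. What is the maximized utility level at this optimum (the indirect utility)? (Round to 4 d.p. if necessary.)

Demand: x_1*(p_1,p_2,M) = 0.5·M/p_1 and x_2* = 0.5·M/p_2.
At p_1=7, p_2=19.12, M=75: x_1* = 0.5·75/7 = 5.3571, x_2* = 1.9613.
Utility at the optimum: U(5.3571, 1.9613) = 3.2414.

V = 3.2414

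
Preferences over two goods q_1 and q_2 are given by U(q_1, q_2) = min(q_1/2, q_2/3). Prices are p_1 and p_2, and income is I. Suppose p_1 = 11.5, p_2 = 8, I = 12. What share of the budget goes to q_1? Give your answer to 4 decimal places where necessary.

Demand: q_1*(p_1,p_2,I) = 2·I/(2·p_1 + 3·p_2), q_2* = 3·I/(2·p_1 + 3·p_2).
Here 2·11.5 + 3·8 = 47, giving q_1* = 0.5106 and q_2* = 0.766.
Expenditure on q_1: 11.5·0.5106 = 5.8723; share = 0.4894.

share on q_1 = 0.4894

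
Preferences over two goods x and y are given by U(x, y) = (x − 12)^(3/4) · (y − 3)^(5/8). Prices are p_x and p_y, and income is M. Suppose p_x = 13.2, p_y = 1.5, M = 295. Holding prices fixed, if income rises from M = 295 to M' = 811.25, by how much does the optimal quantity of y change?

Let x' = x−12, y' = y−3. MRS = (6/5)·y'/x' = p_x/p_y.
Substituting into the budget: x* = 12 + 6/11·(M − 12·p_x − 3·p_y)/p_x, and y* = 3 + 5/11·(…)/p_y.
Discretionary income = 295 − 12·13.2 − 3·1.5 = 132.1; y* = 3 + 5/11·132.1/1.5 = 43.0303.
At M' = 811.25: y* = 199.4697. Change: 199.4697 − 43.0303 = 156.4394.

Δy* = 156.4394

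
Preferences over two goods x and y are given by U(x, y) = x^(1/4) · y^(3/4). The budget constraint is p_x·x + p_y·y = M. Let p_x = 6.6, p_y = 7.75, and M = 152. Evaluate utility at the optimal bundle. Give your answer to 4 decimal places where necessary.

The MRS is (1/3)·y/x. Set MRS = p_x/p_y.
Rearranging, p_y·y = 3·p_x·x. Substituting into the budget gives p_x·x·(1 + 3) = M.
Demand: x*(p_x,p_y,M) = 0.25·M/p_x and y* = 0.75·M/p_y.
At p_x=6.6, p_y=7.75, M=152: x* = 0.25·152/6.6 = 5.7576, y* = 14.7097.
Utility at the optimum: U(5.7576, 14.7097) = 11.6349.

V = 11.6349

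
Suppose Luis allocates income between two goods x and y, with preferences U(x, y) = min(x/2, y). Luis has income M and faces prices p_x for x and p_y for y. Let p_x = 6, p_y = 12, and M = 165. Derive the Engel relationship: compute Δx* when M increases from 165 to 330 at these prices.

Demand: x*(p_x,p_y,M) = 2·M/(2·p_x + p_y), y* = M/(2·p_x + p_y).
Here 2·6 + 12 = 24, giving x* = 13.75.
At M' = 330: x* = 27.5. Change: 27.5 − 13.75 = 13.75.

Δx* = 13.75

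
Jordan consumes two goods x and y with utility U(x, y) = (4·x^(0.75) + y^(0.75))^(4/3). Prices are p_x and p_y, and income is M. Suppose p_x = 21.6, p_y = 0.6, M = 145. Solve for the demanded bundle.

With the ratio pinned down, the budget gives x* = M/(p_x + p_y·(y/x)) and y* = (y/x)·x*.
Numerically y/x = 6561, so x* = 145/(21.6 + 0.6·6561) = 0.0366 and y* = 6561·0.0366 = 240.3479.

x* = 0.0366, y* = 240.3479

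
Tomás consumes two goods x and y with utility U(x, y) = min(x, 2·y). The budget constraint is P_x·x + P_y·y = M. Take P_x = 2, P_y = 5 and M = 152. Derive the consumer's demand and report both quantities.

x* = 33.7778, y* = 16.8889

With perfect complements, no substitution: consume in ratio x:y = 2:1.
Budget: P_x·x + P_y·(1/2)·x = M, so (2·P_x + P_y)·x = 2·M.
Demand: x*(P_x,P_y,M) = 2·M/(2·P_x + P_y), y* = M/(2·P_x + P_y).
Here 2·2 + 5 = 9, giving x* = 33.7778 and y* = 16.8889.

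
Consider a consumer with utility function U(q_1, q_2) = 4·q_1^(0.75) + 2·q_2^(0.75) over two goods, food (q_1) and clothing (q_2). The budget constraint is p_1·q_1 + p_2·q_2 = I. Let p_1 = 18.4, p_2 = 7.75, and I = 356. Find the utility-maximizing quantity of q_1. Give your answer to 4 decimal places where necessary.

MU_q_1 ∝ 4·q_1^(-0.25), MU_q_2 ∝ 2·q_2^(-0.25), so MRS = 2·(q_2/q_1)^(0.25) = p_1/p_2.
Solve for the ratio: q_2/q_1 = [(1/2)·p_1/p_2]^(4).
Substitute q_2 = (q_2/q_1)·q_1 into the budget: q_1* = I/(p_1 + p_2·(q_2/q_1)).
Numerically q_2/q_1 = 1.985841, so q_1* = 356/(18.4 + 7.75·1.985841) = 10.5356.

q_1* = 10.5356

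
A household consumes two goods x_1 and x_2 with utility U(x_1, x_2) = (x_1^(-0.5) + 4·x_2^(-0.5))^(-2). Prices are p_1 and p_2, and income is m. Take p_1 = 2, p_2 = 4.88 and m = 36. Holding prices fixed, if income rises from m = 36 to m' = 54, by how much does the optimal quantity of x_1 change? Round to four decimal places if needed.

Δx_1* = 2.049

MU_x_1 ∝ x_1^(-1.5), MU_x_2 ∝ 4·x_2^(-1.5), so MRS = (1/4)·(x_2/x_1)^(1.5) = p_1/p_2.
Solve for the ratio: x_2/x_1 = [4·p_1/p_2]^(2/3).
Substitute x_2 = (x_2/x_1)·x_1 into the budget: x_1* = m/(p_1 + p_2·(x_2/x_1)).
Numerically x_2/x_1 = 1.390316, so x_1* = 36/(2 + 4.88·1.390316) = 4.098.
At m' = 54: x_1* = 6.147. Change: 6.147 − 4.098 = 2.049.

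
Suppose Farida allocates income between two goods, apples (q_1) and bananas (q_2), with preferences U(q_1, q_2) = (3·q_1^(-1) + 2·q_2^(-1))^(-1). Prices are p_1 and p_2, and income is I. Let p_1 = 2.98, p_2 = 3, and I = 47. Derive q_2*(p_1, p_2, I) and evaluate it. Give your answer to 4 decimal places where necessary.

MU_q_1 ∝ 3·q_1^(-2), MU_q_2 ∝ 2·q_2^(-2), so MRS = (3/2)·(q_2/q_1)^(2) = p_1/p_2.
Solve for the ratio: q_2/q_1 = [(2/3)·p_1/p_2]^(0.5).
With the ratio pinned down, the budget gives q_1* = I/(p_1 + p_2·(q_2/q_1)) and q_2* = (q_2/q_1)·q_1*.
Numerically q_2/q_1 = 0.81377, so q_1* = 47/(2.98 + 3·0.81377) = 8.6695 and q_2* = 0.81377·8.6695 = 7.055.

q_2* = 7.055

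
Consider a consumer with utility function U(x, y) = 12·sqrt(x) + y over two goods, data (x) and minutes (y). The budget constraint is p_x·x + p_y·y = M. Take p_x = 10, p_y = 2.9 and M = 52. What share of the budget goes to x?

share on x = 0.5822

MU_x = 6/√x, MU_y = 1. Tangency: 6/√x = p_x/p_y.
Solve: √x = 6·p_y/p_x, so x*(p_x,p_y) = (6·p_y/p_x)², and y* = (M − p_x·x*)/p_y.
Plugging in: x* = (6·2.9/10)² = 3.0276, y* = 7.491.
Expenditure on x: 10·3.0276 = 30.276; share = 0.5822.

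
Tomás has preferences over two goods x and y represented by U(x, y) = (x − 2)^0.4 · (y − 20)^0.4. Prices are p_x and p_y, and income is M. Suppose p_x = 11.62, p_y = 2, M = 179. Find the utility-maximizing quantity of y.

MRS = (y−20)/(x−2). Tangency with p_x/p_y gives y−20 = (p_x/p_y)·(x−2).
After buying the subsistence bundle (2, 20), a share 0.5 of the remaining income goes to x: x* = 2 + 0.5·(M − 2p_x − 20p_y)/p_x.
Discretionary income = 179 − 2·11.62 − 20·2 = 115.76; y* = 20 + 0.5·115.76/2 = 48.94.

y* = 48.94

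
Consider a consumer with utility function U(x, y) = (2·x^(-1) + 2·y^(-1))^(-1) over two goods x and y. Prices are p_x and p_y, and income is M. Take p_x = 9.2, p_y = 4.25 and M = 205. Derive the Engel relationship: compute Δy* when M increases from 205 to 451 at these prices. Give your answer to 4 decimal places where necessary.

MRS = MU_x/MU_y = (y/x)^(2). Set equal to p_x/p_y.
Hence y/x = (p_x/p_y)^(1/(2)), i.e. raised to the 0.5 power.
With the ratio pinned down, the budget gives x* = M/(p_x + p_y·(y/x)) and y* = (y/x)·x*.
Numerically y/x = 1.471294, so x* = 205/(9.2 + 4.25·1.471294) = 13.266 and y* = 1.471294·13.266 = 19.5182.
At M' = 451: y* = 42.9401. Change: 42.9401 − 19.5182 = 23.4219.

Δy* = 23.4219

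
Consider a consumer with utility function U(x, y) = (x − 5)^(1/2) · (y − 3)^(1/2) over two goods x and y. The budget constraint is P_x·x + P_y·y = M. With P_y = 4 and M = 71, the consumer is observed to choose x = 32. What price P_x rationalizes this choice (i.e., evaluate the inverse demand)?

This is Cobb-Douglas in (x−5, y−3): tangency gives 0.5·P_y·(y−3) = 0.5·P_x·(x−5).
Substituting into the budget: x* = 5 + 0.5·(M − 5·P_x − 3·P_y)/P_x, and y* = 3 + 0.5·(…)/P_y.
Set x* = 32 in the demand function and solve for P_x: P_x = 1.

P_x = 1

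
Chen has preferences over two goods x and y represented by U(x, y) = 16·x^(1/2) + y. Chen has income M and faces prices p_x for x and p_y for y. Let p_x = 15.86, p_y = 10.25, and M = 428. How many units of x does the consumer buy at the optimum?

Solve: √x = 8·p_y/p_x, so x*(p_x,p_y) = (8·p_y/p_x)², and y* = (M − p_x·x*)/p_y.
Plugging in: x* = (8·10.25/15.86)² = 26.7314.

x* = 26.7314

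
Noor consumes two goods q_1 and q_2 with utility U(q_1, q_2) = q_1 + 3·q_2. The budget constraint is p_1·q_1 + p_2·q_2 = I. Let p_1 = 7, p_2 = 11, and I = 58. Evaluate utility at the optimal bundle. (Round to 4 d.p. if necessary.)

Linear utility — the consumer picks whichever good has higher MU/price: 1/7 = 0.1429 vs 3/11 = 0.2727.
q_2 gives more utility per dollar, so spend all income on q_2: q_2* = I/p_2, q_1* = 0.
Numerically: q_1* = 0, q_2* = 5.2727.
Utility at the optimum: U(0, 5.2727) = 15.8182.

V = 15.8182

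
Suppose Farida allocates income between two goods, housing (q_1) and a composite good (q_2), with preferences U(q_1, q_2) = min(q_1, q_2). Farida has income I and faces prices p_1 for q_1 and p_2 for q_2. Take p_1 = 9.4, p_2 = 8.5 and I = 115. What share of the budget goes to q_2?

share on q_2 = 0.4749

With perfect complements, no substitution: consume in ratio q_1:q_2 = 1:1.
Budget: p_1·q_1 + p_2·q_1 = I, so (p_1 + p_2)·q_1 = I.
Demand: q_1*(p_1,p_2,I) = I/(p_1 + p_2), q_2* = I/(p_1 + p_2).
Here 9.4 + 8.5 = 17.9, giving q_1* = 6.4246 and q_2* = 6.4246.
Expenditure on q_2: 8.5·6.4246 = 54.6089; share = 0.4749.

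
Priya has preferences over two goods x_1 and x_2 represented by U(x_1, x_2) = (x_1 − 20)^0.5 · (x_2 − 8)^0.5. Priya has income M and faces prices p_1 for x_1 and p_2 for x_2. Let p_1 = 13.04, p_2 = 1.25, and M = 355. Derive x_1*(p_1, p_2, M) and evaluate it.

Discretionary income = 355 − 20·13.04 − 8·1.25 = 84.2; x_1* = 20 + 0.5·84.2/13.04 = 23.2285.

x_1* = 23.2285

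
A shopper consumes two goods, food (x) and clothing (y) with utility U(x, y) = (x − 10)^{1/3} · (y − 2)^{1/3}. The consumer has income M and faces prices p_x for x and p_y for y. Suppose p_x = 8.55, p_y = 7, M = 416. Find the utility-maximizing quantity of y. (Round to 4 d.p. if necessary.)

After buying the subsistence bundle (10, 2), a share 0.5 of the remaining income goes to x: x* = 10 + 0.5·(M − 10p_x − 2p_y)/p_x.
Discretionary income = 416 − 10·8.55 − 2·7 = 316.5; y* = 2 + 0.5·316.5/7 = 24.6071.

y* = 24.6071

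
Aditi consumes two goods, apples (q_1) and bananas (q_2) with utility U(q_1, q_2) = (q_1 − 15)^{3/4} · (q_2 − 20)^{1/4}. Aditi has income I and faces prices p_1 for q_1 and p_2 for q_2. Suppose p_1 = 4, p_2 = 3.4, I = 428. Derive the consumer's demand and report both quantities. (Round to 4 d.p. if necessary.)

q_1* = 71.25, q_2* = 42.0588

MRS = 3·(q_2−20)/(q_1−15). Tangency with p_1/p_2 gives q_2−20 = (1/3)·(p_1/p_2)·(q_1−15).
After buying the subsistence bundle (15, 20), a share 0.75 of the remaining income goes to q_1: q_1* = 15 + 0.75·(I − 15p_1 − 20p_2)/p_1.
Discretionary income = 428 − 15·4 − 20·3.4 = 300; q_1* = 15 + 0.75·300/4 = 71.25; q_2* = 20 + 0.25·300/3.4 = 42.0588.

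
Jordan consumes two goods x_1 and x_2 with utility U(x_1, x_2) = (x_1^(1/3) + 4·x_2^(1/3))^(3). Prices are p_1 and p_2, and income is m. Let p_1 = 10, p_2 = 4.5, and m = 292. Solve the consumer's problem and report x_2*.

Substitute x_2 = (x_2/x_1)·x_1 into the budget: x_1* = m/(p_1 + p_2·(x_2/x_1)).
Numerically x_2/x_1 = 26.501546, so x_1* = 292/(10 + 4.5·26.501546) = 2.2591 and x_2* = 26.501546·2.2591 = 59.8687.

x_2* = 59.8687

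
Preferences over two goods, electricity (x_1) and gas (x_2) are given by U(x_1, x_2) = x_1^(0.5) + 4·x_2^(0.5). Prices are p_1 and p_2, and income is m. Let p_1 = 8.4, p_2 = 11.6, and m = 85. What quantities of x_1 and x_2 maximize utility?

MRS = MU_x_1/MU_x_2 = (1/4)·(x_2/x_1)^(0.5). Set equal to p_1/p_2.
Hence x_2/x_1 = (4·p_1/p_2)^(1/(0.5)), i.e. raised to the 2 power.
With the ratio pinned down, the budget gives x_1* = m/(p_1 + p_2·(x_2/x_1)) and x_2* = (x_2/x_1)·x_1*.
Numerically x_2/x_1 = 8.390012, so x_1* = 85/(8.4 + 11.6·8.390012) = 0.804 and x_2* = 8.390012·0.804 = 6.7454.

x_1* = 0.804, x_2* = 6.7454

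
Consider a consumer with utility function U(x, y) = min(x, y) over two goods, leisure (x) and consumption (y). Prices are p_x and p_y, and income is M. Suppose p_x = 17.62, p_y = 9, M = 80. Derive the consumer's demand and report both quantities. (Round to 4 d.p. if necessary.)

With perfect complements, no substitution: consume in ratio x:y = 1:1.
Budget: p_x·x + p_y·x = M, so (p_x + p_y)·x = M.
Demand: x*(p_x,p_y,M) = M/(p_x + p_y), y* = M/(p_x + p_y).
Here 17.62 + 9 = 26.62, giving x* = 3.0053 and y* = 3.0053.

x* = 3.0053, y* = 3.0053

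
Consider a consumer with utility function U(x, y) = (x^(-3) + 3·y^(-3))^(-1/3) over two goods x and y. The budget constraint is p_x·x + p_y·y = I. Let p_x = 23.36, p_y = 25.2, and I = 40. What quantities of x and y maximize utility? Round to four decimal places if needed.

MRS = MU_x/MU_y = (1/3)·(y/x)^(4). Set equal to p_x/p_y.
Hence y/x = (3·p_x/p_y)^(1/(4)), i.e. raised to the 0.25 power.
Substitute y = (y/x)·x into the budget: x* = I/(p_x + p_y·(y/x)).
Numerically y/x = 1.291363, so x* = 40/(23.36 + 25.2·1.291363) = 0.7155 and y* = 1.291363·0.7155 = 0.924.

x* = 0.7155, y* = 0.924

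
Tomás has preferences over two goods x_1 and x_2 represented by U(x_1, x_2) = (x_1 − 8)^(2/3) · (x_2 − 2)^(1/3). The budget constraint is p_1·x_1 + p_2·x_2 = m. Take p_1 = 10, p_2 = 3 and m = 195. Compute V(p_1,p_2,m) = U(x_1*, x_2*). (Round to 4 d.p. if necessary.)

Substituting into the budget: x_1* = 8 + 2/3·(m − 8·p_1 − 2·p_2)/p_1, and x_2* = 2 + 1/3·(…)/p_2.
Discretionary income = 195 − 8·10 − 2·3 = 109; x_1* = 8 + 2/3·109/10 = 15.2667; x_2* = 2 + 1/3·109/3 = 14.1111.
Utility at the optimum: U(15.2667, 14.1111) = 8.6156.

V = 8.6156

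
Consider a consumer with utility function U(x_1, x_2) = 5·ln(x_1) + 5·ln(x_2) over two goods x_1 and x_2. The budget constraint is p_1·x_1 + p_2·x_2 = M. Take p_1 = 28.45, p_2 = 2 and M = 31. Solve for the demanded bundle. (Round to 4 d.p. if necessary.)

Tangency: MRS = x_2/x_1 = p_1/p_2.
Rearranging, p_2·x_2 = p_1·x_1. Substituting into the budget gives p_1·x_1·(1 + 1) = M.
Demand: x_1*(p_1,p_2,M) = 0.5·M/p_1 and x_2* = 0.5·M/p_2.
At p_1=28.45, p_2=2, M=31: x_1* = 0.5·31/28.45 = 0.5448, x_2* = 7.75.

x_1* = 0.5448, x_2* = 7.75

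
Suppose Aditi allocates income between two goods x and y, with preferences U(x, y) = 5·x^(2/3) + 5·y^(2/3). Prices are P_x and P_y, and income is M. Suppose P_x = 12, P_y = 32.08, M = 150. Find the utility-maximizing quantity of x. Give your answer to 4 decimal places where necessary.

Substitute y = (y/x)·x into the budget: x* = M/(P_x + P_y·(y/x)).
Numerically y/x = 0.052341, so x* = 150/(12 + 32.08·0.052341) = 10.9656.

x* = 10.9656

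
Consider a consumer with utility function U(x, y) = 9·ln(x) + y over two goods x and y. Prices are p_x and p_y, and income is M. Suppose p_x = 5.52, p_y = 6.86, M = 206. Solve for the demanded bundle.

x* = 11.1848, y* = 21.0292

Set MRS = p_x/p_y: (9/x)/1 = p_x/p_y.
So x*(p_x,p_y) = 9·p_y/p_x, independent of income; and y* = (M − 9·p_y)/p_y.
At the given prices: x* = 9·6.86/5.52 = 11.1848, and y* = 21.0292.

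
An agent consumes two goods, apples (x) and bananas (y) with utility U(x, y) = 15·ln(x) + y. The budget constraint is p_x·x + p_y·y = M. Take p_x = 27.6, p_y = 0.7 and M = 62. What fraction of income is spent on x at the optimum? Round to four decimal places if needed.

share on x = 0.1694

MU_x = 15/x, MU_y = 1. Tangency: 15/x = p_x/p_y.
So x*(p_x,p_y) = 15·p_y/p_x, independent of income; and y* = (M − 15·p_y)/p_y.
At the given prices: x* = 15·0.7/27.6 = 0.3804, and y* = 73.5714.
Expenditure on x: 27.6·0.3804 = 10.5; share = 0.1694.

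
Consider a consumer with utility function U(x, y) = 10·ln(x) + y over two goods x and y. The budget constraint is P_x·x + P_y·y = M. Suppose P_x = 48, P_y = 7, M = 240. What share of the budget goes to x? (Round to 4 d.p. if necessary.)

At the given prices: x* = 10·7/48 = 1.4583, and y* = 24.2857.
Expenditure on x: 48·1.4583 = 70; share = 0.2917.

share on x = 0.2917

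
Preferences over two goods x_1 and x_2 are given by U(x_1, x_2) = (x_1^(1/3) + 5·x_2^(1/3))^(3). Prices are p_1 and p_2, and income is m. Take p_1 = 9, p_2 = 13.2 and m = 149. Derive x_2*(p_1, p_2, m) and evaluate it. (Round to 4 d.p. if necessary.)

MRS = MU_x_1/MU_x_2 = (1/5)·(x_2/x_1)^(2/3). Set equal to p_1/p_2.
Hence x_2/x_1 = (5·p_1/p_2)^(1/(2/3)), i.e. raised to the 1.5 power.
With the ratio pinned down, the budget gives x_1* = m/(p_1 + p_2·(x_2/x_1)) and x_2* = (x_2/x_1)·x_1*.
Numerically x_2/x_1 = 6.294451, so x_1* = 149/(9 + 13.2·6.294451) = 1.618 and x_2* = 6.294451·1.618 = 10.1847.

x_2* = 10.1847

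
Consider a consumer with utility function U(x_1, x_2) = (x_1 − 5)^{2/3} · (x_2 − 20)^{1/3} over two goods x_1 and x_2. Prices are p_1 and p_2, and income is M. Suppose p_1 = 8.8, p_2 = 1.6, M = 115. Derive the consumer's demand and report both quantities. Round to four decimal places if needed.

This is Cobb-Douglas in (x_1−5, x_2−20): tangency gives 2/3·p_2·(x_2−20) = 1/3·p_1·(x_1−5).
Substituting into the budget: x_1* = 5 + 2/3·(M − 5·p_1 − 20·p_2)/p_1, and x_2* = 20 + 1/3·(…)/p_2.
Discretionary income = 115 − 5·8.8 − 20·1.6 = 39; x_1* = 5 + 2/3·39/8.8 = 7.9545; x_2* = 20 + 1/3·39/1.6 = 28.125.

x_1* = 7.9545, x_2* = 28.125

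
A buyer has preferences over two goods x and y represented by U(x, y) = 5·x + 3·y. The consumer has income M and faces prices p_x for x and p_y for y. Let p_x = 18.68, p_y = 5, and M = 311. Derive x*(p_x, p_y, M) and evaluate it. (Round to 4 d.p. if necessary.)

Perfect substitutes: compare marginal utility per dollar. 5/p_x vs 3/p_y → 0.2677 vs 0.6.
y gives more utility per dollar, so spend all income on y: y* = M/p_y, x* = 0.
Numerically: x* = 0, y* = 62.2.

x* = 0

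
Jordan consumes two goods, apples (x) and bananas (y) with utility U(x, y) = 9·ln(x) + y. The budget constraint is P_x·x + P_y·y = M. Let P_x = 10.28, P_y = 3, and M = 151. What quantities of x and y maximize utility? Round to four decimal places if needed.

x* = 2.6265, y* = 41.3333

MU_x = 9/x, MU_y = 1. Tangency: 9/x = P_x/P_y.
So x*(P_x,P_y) = 9·P_y/P_x, independent of income; and y* = (M − 9·P_y)/P_y.
At the given prices: x* = 9·3/10.28 = 2.6265, and y* = 41.3333.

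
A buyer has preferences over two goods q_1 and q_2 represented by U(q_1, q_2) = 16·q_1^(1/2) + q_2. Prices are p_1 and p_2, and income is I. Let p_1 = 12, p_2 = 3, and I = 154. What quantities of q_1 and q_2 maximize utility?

MU_q_1 = 8/√q_1, MU_q_2 = 1. Tangency: 8/√q_1 = p_1/p_2.
Solve: √q_1 = 8·p_2/p_1, so q_1*(p_1,p_2) = (8·p_2/p_1)², and q_2* = (I − p_1·q_1*)/p_2.
Plugging in: q_1* = (8·3/12)² = 4, q_2* = 35.3333.

q_1* = 4, q_2* = 35.3333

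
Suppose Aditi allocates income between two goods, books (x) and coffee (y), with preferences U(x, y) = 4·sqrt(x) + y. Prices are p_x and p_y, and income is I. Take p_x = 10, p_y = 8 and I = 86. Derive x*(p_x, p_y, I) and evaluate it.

x* = 2.56

Utility is quasi-linear in y; the FOC for x is 2/√x = p_x/p_y.
Thus x* = (2·p_y/p_x)² — independent of I — with the rest of income spent on y.
Plugging in: x* = (2·8/10)² = 2.56.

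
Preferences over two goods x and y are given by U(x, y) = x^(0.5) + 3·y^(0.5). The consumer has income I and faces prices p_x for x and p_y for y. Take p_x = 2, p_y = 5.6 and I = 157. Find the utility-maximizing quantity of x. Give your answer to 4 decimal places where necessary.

MRS = MU_x/MU_y = (1/3)·(y/x)^(0.5). Set equal to p_x/p_y.
Hence y/x = (3·p_x/p_y)^(1/(0.5)), i.e. raised to the 2 power.
With the ratio pinned down, the budget gives x* = I/(p_x + p_y·(y/x)) and y* = (y/x)·x*.
Numerically y/x = 1.147959, so x* = 157/(2 + 5.6·1.147959) = 18.6271.

x* = 18.6271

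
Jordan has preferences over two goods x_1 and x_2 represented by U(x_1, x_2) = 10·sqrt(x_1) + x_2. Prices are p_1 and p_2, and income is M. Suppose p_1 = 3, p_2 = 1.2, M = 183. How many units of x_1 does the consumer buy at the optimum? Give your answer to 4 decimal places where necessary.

Set MRS = p_1/p_2: 5·x_1^(−1/2) = p_1/p_2.
Thus x_1* = (5·p_2/p_1)² — independent of M — with the rest of income spent on x_2.
Plugging in: x_1* = (5·1.2/3)² = 4.

x_1* = 4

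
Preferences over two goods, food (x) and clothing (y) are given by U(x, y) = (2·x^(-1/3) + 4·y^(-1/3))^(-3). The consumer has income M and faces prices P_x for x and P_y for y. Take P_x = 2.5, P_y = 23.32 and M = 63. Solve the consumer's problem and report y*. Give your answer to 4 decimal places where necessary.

Substitute y = (y/x)·x into the budget: x* = M/(P_x + P_y·(y/x)).
Numerically y/x = 0.315087, so x* = 63/(2.5 + 23.32·0.315087) = 6.3973 and y* = 0.315087·6.3973 = 2.0157.

y* = 2.0157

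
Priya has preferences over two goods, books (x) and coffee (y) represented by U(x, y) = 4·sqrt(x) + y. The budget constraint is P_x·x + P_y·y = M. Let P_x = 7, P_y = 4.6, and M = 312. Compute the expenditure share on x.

MU_x = 2/√x, MU_y = 1. Tangency: 2/√x = P_x/P_y.
Thus x* = (2·P_y/P_x)² — independent of M — with the rest of income spent on y.
Plugging in: x* = (2·4.6/7)² = 1.7273, y* = 65.1975.
Expenditure on x: 7·1.7273 = 12.0914; share = 0.0388.

share on x = 0.0388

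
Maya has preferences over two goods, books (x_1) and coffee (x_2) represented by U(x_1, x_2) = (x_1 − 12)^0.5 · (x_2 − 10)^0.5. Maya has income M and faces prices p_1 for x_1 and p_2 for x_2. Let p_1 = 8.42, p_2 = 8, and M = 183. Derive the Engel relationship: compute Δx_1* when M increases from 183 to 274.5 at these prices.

Δx_1* = 5.4335

Discretionary income = 183 − 12·8.42 − 10·8 = 1.96; x_1* = 12 + 0.5·1.96/8.42 = 12.1164.
At M' = 274.5: x_1* = 17.5499. Change: 17.5499 − 12.1164 = 5.4335.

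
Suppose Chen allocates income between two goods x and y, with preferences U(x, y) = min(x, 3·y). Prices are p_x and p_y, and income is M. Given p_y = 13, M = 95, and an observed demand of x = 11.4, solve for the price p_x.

With perfect complements, no substitution: consume in ratio x:y = 3:1.
Budget: p_x·x + p_y·(1/3)·x = M, so (3·p_x + p_y)·x = 3·M.
Demand: x*(p_x,p_y,M) = 3·M/(3·p_x + p_y), y* = M/(3·p_x + p_y).
Set x* = 11.4 in the demand function and solve for p_x: p_x = 4.

p_x = 4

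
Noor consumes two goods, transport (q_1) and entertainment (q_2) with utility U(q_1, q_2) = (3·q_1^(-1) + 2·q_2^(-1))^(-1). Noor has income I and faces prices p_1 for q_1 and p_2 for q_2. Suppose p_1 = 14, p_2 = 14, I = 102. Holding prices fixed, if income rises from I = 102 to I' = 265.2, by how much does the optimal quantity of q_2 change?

Substitute q_2 = (q_2/q_1)·q_1 into the budget: q_1* = I/(p_1 + p_2·(q_2/q_1)).
Numerically q_2/q_1 = 0.816497, so q_1* = 102/(14 + 14·0.816497) = 4.0109 and q_2* = 0.816497·4.0109 = 3.2749.
At I' = 265.2: q_2* = 8.5146. Change: 8.5146 − 3.2749 = 5.2398.

Δq_2* = 5.2398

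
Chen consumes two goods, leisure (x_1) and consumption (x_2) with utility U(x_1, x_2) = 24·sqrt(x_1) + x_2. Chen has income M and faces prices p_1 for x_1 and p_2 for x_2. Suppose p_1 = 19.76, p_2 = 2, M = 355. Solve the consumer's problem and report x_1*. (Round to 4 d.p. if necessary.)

x_1* = 1.4752

Set MRS = p_1/p_2: 12·x_1^(−1/2) = p_1/p_2.
Thus x_1* = (12·p_2/p_1)² — independent of M — with the rest of income spent on x_2.
Plugging in: x_1* = (12·2/19.76)² = 1.4752.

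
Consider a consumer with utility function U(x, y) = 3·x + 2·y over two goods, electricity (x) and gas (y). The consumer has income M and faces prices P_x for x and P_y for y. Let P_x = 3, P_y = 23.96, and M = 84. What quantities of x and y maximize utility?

x gives more utility per dollar, so spend all income on x: x* = M/P_x, y* = 0.
Numerically: x* = 28, y* = 0.

x* = 28, y* = 0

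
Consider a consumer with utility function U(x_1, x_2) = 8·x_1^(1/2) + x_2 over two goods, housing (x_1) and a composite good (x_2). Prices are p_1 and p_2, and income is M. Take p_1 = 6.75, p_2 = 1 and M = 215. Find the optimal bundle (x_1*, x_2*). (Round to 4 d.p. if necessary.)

Solve: √x_1 = 4·p_2/p_1, so x_1*(p_1,p_2) = (4·p_2/p_1)², and x_2* = (M − p_1·x_1*)/p_2.
Plugging in: x_1* = (4·1/6.75)² = 0.3512, x_2* = 212.6296.

x_1* = 0.3512, x_2* = 212.6296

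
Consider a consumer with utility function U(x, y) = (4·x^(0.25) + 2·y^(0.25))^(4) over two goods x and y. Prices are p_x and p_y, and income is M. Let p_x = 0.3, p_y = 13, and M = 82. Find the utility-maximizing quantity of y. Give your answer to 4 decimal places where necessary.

y* = 0.6403

From the CES first-order condition, 2·(y/x)^(0.75) = p_x/p_y.
Solve for the ratio: y/x = [(1/2)·p_x/p_y]^(4/3).
Substitute y = (y/x)·x into the budget: x* = M/(p_x + p_y·(y/x)).
Numerically y/x = 0.002607, so x* = 82/(0.3 + 13·0.002607) = 245.5859 and y* = 0.002607·245.5859 = 0.6403.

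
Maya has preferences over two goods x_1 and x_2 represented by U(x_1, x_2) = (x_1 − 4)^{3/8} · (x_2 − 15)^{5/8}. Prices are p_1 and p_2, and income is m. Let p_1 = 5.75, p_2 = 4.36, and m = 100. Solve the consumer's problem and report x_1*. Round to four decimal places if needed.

This is Cobb-Douglas in (x_1−4, x_2−15): tangency gives 0.375·p_2·(x_2−15) = 0.625·p_1·(x_1−4).
After buying the subsistence bundle (4, 15), a share 0.375 of the remaining income goes to x_1: x_1* = 4 + 0.375·(m − 4p_1 − 15p_2)/p_1.
Discretionary income = 100 − 4·5.75 − 15·4.36 = 11.6; x_1* = 4 + 0.375·11.6/5.75 = 4.7565.

x_1* = 4.7565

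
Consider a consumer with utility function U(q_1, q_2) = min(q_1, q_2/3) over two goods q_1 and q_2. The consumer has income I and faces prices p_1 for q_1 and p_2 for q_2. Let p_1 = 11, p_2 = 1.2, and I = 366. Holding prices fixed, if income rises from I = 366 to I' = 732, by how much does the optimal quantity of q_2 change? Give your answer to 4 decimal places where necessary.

Leontief preferences: the optimum is at the kink where q_1/1 = q_2/3, i.e. q_2 = 3·q_1.
Budget: p_1·q_1 + p_2·3·q_1 = I, so (p_1 + 3·p_2)·q_1 = I.
Demand: q_1*(p_1,p_2,I) = I/(p_1 + 3·p_2), q_2* = 3·I/(p_1 + 3·p_2).
Here 11 + 3·1.2 = 14.6, giving q_2* = 75.2055.
At I' = 732: q_2* = 150.411. Change: 150.411 − 75.2055 = 75.2055.

Δq_2* = 75.2055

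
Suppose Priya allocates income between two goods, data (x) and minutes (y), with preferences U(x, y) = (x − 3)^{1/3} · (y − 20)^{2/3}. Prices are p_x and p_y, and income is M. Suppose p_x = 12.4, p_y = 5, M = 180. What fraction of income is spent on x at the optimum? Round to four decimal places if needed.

This is Cobb-Douglas in (x−3, y−20): tangency gives 1/3·p_y·(y−20) = 2/3·p_x·(x−3).
After buying the subsistence bundle (3, 20), a share 1/3 of the remaining income goes to x: x* = 3 + 1/3·(M − 3p_x − 20p_y)/p_x.
Discretionary income = 180 − 3·12.4 − 20·5 = 42.8; x* = 3 + 1/3·42.8/12.4 = 4.1505; y* = 20 + 2/3·42.8/5 = 25.7067.
Expenditure on x: 12.4·4.1505 = 51.4667; share = 0.2859.

share on x = 0.2859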